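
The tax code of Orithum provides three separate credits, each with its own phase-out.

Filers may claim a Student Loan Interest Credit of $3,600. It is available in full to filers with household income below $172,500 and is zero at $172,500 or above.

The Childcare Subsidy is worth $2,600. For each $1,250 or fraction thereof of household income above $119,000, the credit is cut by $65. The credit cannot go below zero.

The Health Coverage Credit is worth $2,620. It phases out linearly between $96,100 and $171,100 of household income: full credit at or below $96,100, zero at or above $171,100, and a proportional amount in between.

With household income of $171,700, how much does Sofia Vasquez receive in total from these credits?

$3,600

Student Loan Interest Credit: $171,700 is below the $172,500 cutoff, so the full $3,600 applies.
Childcare Subsidy: income exceeds $119,000 by $52,700 → 43 increments × $65 = $2,795 ≥ base, so the credit is $0.
Health Coverage Credit: $171,700 is at or above $171,100, so the credit is $0.
Total: $3,600 + $0 + $0 = $3,600.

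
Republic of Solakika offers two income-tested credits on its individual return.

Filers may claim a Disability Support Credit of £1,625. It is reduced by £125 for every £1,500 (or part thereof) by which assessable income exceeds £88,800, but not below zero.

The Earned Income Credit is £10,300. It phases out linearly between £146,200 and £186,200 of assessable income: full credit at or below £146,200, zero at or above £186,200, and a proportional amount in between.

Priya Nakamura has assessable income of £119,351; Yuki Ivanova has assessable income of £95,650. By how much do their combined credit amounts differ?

Priya (£119,351): Disability Support Credit: income exceeds £88,800 by £30,551 → 21 increments × £125 = £2,625 ≥ base, so the credit is £0. Earned Income Credit: £119,351 is at or below the £146,200 threshold, so the full £10,300 applies. total £0 + £10,300 = £10,300
Yuki (£95,650): Disability Support Credit: income exceeds £88,800 by £6,850, which is 5 full-or-partial £1,500 increments; reduction = 5 × £125 = £625, leaving £1,000. Earned Income Credit: £95,650 is at or below the £146,200 threshold, so the full £10,300 applies. total £1,000 + £10,300 = £11,300
Difference: |£10,300 − £11,300| = £1,000.

£1,000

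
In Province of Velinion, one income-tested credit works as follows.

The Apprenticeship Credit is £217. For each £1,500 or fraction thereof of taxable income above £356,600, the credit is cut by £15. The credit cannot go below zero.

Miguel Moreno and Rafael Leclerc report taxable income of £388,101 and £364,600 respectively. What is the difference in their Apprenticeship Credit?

Miguel (£388,101): Apprenticeship Credit: income exceeds £356,600 by £31,501 → 22 increments × £15 = £330 ≥ base, so the credit is £0.
Rafael (£364,600): Apprenticeship Credit: income exceeds £356,600 by £8,000, which is 6 full-or-partial £1,500 increments; reduction = 6 × £15 = £90, leaving £127.
Difference: |£0 − £127| = £127.

£127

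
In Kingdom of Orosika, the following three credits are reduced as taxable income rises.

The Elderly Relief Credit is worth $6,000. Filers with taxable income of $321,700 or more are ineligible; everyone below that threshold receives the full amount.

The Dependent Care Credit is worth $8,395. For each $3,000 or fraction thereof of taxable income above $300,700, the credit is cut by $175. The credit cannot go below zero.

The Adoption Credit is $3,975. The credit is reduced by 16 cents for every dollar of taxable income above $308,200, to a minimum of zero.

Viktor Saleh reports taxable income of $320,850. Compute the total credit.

$15,121

Elderly Relief Credit: $320,850 is below the $321,700 cutoff, so the full $6,000 applies.
Dependent Care Credit: income exceeds $300,700 by $20,150, which is 7 full-or-partial $3,000 increments; reduction = 7 × $175 = $1,225, leaving $7,170.
Adoption Credit: 16% of the $12,650 excess over $308,200 is $2,024; credit = $3,975 − $2,024 = $1,951.
Total: $6,000 + $7,170 + $1,951 = $15,121.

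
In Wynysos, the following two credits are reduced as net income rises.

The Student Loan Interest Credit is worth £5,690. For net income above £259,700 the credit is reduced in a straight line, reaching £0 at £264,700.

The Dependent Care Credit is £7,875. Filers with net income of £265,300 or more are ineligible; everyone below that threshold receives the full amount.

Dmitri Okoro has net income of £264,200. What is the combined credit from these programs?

£8,444

Student Loan Interest Credit: £264,200 is £4,500 into a £5,000 phase-out range, leaving 500/5,000 of the credit: £5,690 × 500/5,000 = £569.
Dependent Care Credit: £264,200 is below the £265,300 cutoff, so the full £7,875 applies.
Total: £569 + £7,875 = £8,444.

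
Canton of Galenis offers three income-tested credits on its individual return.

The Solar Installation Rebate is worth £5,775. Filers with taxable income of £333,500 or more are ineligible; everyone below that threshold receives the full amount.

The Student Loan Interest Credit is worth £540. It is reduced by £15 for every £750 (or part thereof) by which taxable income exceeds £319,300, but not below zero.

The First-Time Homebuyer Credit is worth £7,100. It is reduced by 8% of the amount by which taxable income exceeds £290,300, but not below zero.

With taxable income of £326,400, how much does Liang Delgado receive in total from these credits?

Solar Installation Rebate: £326,400 is below the £333,500 cutoff, so the full £5,775 applies.
Student Loan Interest Credit: income exceeds £319,300 by £7,100, which is 10 full-or-partial £750 increments; reduction = 10 × £15 = £150, leaving £390.
First-Time Homebuyer Credit: 8% of the £36,100 excess over £290,300 is £2,888; credit = £7,100 − £2,888 = £4,212.
Total: £5,775 + £390 + £4,212 = £10,377.

£10,377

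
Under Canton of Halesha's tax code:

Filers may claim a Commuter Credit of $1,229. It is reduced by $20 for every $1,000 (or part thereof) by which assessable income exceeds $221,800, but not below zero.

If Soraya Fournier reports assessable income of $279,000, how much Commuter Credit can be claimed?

Commuter Credit: income exceeds $221,800 by $57,200, which is 58 full-or-partial $1,000 increments; reduction = 58 × $20 = $1,160, leaving $69.

$69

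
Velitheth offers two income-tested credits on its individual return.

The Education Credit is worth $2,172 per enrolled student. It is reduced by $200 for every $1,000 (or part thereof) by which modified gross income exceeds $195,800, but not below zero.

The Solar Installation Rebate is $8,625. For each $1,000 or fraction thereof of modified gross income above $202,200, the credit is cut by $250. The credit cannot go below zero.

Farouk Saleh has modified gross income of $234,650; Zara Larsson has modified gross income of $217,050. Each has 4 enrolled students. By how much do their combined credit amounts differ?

Farouk ($234,650): Education Credit: base = 4 × $2,172 = $8,688. income exceeds $195,800 by $38,850, which is 39 full-or-partial $1,000 increments; reduction = 39 × $200 = $7,800, leaving $888. Solar Installation Rebate: income exceeds $202,200 by $32,450, which is 33 full-or-partial $1,000 increments; reduction = 33 × $250 = $8,250, leaving $375. total $888 + $375 = $1,263
Zara ($217,050): Education Credit: base = 4 × $2,172 = $8,688. income exceeds $195,800 by $21,250, which is 22 full-or-partial $1,000 increments; reduction = 22 × $200 = $4,400, leaving $4,288. Solar Installation Rebate: income exceeds $202,200 by $14,850, which is 15 full-or-partial $1,000 increments; reduction = 15 × $250 = $3,750, leaving $4,875. total $4,288 + $4,875 = $9,163
Difference: |$1,263 − $9,163| = $7,900.

$7,900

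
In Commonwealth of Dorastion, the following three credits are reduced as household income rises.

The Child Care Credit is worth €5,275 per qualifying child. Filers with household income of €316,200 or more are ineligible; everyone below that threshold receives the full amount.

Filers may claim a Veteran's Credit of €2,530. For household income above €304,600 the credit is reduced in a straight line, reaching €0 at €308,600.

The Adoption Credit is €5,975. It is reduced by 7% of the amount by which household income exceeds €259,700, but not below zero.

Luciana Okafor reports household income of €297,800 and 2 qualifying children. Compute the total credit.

€16,388

Child Care Credit: base = 2 × €5,275 = €10,550. €297,800 is below the €316,200 cutoff, so the full €10,550 applies.
Veteran's Credit: €297,800 is at or below the €304,600 threshold, so the full €2,530 applies.
Adoption Credit: 7% of the €38,100 excess over €259,700 is €2,667; credit = €5,975 − €2,667 = €3,308.
Total: €10,550 + €2,530 + €3,308 = €16,388.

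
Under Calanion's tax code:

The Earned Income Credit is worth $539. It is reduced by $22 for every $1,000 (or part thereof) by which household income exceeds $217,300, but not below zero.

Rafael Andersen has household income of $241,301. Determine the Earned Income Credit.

Earned Income Credit: income exceeds $217,300 by $24,001 → 25 increments × $22 = $550 ≥ base, so the credit is $0.

$0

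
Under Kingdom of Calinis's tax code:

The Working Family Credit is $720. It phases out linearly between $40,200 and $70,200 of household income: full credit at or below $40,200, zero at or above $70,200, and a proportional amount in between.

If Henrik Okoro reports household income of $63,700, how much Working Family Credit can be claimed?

$156

Working Family Credit: $63,700 is $23,500 into a $30,000 phase-out range, leaving 6,500/30,000 of the credit: $720 × 6,500/30,000 = $156.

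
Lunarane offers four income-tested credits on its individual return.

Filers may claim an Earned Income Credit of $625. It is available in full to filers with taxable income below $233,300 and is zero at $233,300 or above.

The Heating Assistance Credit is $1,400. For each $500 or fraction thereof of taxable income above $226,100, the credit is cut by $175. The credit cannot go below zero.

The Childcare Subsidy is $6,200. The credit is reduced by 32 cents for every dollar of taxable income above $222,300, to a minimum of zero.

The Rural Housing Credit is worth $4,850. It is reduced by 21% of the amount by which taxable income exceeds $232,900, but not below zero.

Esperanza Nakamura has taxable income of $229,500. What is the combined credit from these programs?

Earned Income Credit: $229,500 is below the $233,300 cutoff, so the full $625 applies.
Heating Assistance Credit: income exceeds $226,100 by $3,400, which is 7 full-or-partial $500 increments; reduction = 7 × $175 = $1,225, leaving $175.
Childcare Subsidy: 32% of the $7,200 excess over $222,300 is $2,304; credit = $6,200 − $2,304 = $3,896.
Rural Housing Credit: $229,500 is at or below the $232,900 threshold, so the full $4,850 applies.
Total: $625 + $175 + $3,896 + $4,850 = $9,546.

$9,546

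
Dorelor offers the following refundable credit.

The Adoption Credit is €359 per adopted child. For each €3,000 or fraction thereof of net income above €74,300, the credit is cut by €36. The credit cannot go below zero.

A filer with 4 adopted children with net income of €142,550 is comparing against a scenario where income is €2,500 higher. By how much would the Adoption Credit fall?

€36

At €142,550 — base = 4 × €359 = €1,436. income exceeds €74,300 by €68,250, which is 23 full-or-partial €3,000 increments; reduction = 23 × €36 = €828, leaving €608.
At €145,050 — base = 4 × €359 = €1,436. income exceeds €74,300 by €70,750, which is 24 full-or-partial €3,000 increments; reduction = 24 × €36 = €864, leaving €572.
Lost: €608 − €572 = €36.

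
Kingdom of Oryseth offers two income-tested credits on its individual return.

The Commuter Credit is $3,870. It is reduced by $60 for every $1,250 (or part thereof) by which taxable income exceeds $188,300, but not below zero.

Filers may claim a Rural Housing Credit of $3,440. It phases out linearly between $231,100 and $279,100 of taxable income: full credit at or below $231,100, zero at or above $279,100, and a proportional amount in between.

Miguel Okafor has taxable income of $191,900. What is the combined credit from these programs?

Commuter Credit: income exceeds $188,300 by $3,600, which is 3 full-or-partial $1,250 increments; reduction = 3 × $60 = $180, leaving $3,690.
Rural Housing Credit: $191,900 is at or below the $231,100 threshold, so the full $3,440 applies.
Total: $3,690 + $3,440 = $7,130.

$7,130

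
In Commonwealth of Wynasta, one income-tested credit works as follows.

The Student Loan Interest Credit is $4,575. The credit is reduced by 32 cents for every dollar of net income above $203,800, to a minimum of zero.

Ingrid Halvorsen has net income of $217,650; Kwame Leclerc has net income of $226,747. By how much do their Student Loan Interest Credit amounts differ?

Ingrid ($217,650): Student Loan Interest Credit: 32% of the $13,850 excess over $203,800 is $4,432; credit = $4,575 − $4,432 = $143.
Kwame ($226,747): Student Loan Interest Credit: 32% of the $22,947 excess over $203,800 is $7,343.04 ≥ base, so the credit is $0.
Difference: |$143 − $0| = $143.

$143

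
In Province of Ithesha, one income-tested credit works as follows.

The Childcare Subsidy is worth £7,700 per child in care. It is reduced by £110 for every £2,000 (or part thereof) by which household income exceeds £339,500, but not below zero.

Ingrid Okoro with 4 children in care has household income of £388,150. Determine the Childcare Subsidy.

Childcare Subsidy: base = 4 × £7,700 = £30,800. income exceeds £339,500 by £48,650, which is 25 full-or-partial £2,000 increments; reduction = 25 × £110 = £2,750, leaving £28,050.

£28,050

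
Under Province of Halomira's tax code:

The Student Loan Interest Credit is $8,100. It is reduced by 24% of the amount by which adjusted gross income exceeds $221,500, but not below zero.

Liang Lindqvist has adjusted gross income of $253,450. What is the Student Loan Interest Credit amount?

Student Loan Interest Credit: 24% of the $31,950 excess over $221,500 is $7,668; credit = $8,100 − $7,668 = $432.

$432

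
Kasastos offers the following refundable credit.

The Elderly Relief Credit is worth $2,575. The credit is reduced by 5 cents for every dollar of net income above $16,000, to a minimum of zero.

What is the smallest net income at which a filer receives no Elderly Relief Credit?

The credit falls by 5% of each dollar above $16,000, so it reaches zero when the excess is $2,575 / 5% = $51,500: income = $16,000 + $51,500 = $67,500.

$67,500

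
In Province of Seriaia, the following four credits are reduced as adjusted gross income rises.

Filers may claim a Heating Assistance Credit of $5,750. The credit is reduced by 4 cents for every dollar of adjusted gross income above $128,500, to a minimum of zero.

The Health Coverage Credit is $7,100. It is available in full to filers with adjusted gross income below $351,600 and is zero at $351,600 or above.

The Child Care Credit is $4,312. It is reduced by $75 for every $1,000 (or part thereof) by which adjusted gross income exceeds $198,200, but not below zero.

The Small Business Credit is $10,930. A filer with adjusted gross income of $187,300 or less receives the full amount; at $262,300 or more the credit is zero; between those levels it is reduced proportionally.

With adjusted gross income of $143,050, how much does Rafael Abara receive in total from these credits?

$27,510

Heating Assistance Credit: 4% of the $14,550 excess over $128,500 is $582; credit = $5,750 − $582 = $5,168.
Health Coverage Credit: $143,050 is below the $351,600 cutoff, so the full $7,100 applies.
Child Care Credit: $143,050 is at or below the $198,200 threshold, so the full $4,312 applies.
Small Business Credit: $143,050 is at or below the $187,300 threshold, so the full $10,930 applies.
Total: $5,168 + $7,100 + $4,312 + $10,930 = $27,510.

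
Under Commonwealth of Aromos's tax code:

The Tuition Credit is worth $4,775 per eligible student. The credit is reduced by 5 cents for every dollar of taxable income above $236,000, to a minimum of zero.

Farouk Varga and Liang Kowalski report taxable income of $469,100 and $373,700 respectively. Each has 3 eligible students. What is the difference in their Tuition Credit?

Farouk ($469,100): Tuition Credit: base = 3 × $4,775 = $14,325. 5% of the $233,100 excess over $236,000 is $11,655; credit = $14,325 − $11,655 = $2,670.
Liang ($373,700): Tuition Credit: base = 3 × $4,775 = $14,325. 5% of the $137,700 excess over $236,000 is $6,885; credit = $14,325 − $6,885 = $7,440.
Difference: |$2,670 − $7,440| = $4,770.

$4,770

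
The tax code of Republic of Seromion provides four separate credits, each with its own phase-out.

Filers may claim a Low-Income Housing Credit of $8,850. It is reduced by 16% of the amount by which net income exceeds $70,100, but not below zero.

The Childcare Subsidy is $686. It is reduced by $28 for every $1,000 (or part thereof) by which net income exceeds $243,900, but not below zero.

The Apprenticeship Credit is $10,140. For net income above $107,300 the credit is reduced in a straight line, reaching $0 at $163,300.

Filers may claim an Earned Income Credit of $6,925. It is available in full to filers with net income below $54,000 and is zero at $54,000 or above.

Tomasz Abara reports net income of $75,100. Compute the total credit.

Low-Income Housing Credit: 16% of the $5,000 excess over $70,100 is $800; credit = $8,850 − $800 = $8,050.
Childcare Subsidy: $75,100 is at or below the $243,900 threshold, so the full $686 applies.
Apprenticeship Credit: $75,100 is at or below the $107,300 threshold, so the full $10,140 applies.
Earned Income Credit: $75,100 meets or exceeds the $54,000 cutoff, so the credit is $0.
Total: $8,050 + $686 + $10,140 + $0 = $18,876.

$18,876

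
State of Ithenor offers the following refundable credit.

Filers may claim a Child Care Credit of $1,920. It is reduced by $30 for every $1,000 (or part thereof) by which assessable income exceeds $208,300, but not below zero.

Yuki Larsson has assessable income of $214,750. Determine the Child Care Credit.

Child Care Credit: income exceeds $208,300 by $6,450, which is 7 full-or-partial $1,000 increments; reduction = 7 × $30 = $210, leaving $1,710.

$1,710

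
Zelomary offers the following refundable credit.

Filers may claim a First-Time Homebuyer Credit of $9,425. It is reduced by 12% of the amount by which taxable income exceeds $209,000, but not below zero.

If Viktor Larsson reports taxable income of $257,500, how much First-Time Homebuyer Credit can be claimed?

First-Time Homebuyer Credit: 12% of the $48,500 excess over $209,000 is $5,820; credit = $9,425 − $5,820 = $3,605.

$3,605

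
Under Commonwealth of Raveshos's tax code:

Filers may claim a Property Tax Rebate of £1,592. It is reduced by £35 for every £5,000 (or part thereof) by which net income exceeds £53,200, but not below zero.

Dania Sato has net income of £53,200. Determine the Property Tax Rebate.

Property Tax Rebate: £53,200 is at or below the £53,200 threshold, so the full £1,592 applies.

£1,592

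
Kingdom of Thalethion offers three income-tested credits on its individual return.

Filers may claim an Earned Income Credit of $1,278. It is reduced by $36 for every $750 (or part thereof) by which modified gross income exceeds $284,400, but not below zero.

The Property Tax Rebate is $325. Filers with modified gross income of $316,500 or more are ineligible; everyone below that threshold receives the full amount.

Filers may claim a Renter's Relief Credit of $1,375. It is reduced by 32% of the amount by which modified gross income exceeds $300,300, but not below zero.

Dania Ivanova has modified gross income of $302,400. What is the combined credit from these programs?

Earned Income Credit: income exceeds $284,400 by $18,000, which is 24 full-or-partial $750 increments; reduction = 24 × $36 = $864, leaving $414.
Property Tax Rebate: $302,400 is below the $316,500 cutoff, so the full $325 applies.
Renter's Relief Credit: 32% of the $2,100 excess over $300,300 is $672; credit = $1,375 − $672 = $703.
Total: $414 + $325 + $703 = $1,442.

$1,442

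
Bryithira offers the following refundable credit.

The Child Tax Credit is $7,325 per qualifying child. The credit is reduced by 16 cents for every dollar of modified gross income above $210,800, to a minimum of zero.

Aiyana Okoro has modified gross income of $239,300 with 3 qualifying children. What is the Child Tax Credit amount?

Child Tax Credit: base = 3 × $7,325 = $21,975. 16% of the $28,500 excess over $210,800 is $4,560; credit = $21,975 − $4,560 = $17,415.

$17,415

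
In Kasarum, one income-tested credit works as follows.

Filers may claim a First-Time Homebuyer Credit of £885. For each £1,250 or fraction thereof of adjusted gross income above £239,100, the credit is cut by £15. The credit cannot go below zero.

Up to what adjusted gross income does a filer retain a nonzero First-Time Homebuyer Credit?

£311,600

After 58 increments the reduction is 58 × £15 = £870, leaving £15; one more increment wipes it out. Increment 58 ends at excess 58 × £1,250 = £72,500, so the highest qualifying income is £239,100 + £72,500 = £311,600.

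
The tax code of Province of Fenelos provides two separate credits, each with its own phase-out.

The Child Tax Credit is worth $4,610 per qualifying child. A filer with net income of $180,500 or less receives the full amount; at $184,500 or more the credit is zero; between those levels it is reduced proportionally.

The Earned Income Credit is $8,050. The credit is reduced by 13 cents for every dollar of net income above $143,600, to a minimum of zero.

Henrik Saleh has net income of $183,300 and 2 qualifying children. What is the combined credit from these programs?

Child Tax Credit: base = 2 × $4,610 = $9,220. $183,300 is $2,800 into a $4,000 phase-out range, leaving 1,200/4,000 of the credit: $9,220 × 1,200/4,000 = $2,766.
Earned Income Credit: 13% of the $39,700 excess over $143,600 is $5,161; credit = $8,050 − $5,161 = $2,889.
Total: $2,766 + $2,889 = $5,655.

$5,655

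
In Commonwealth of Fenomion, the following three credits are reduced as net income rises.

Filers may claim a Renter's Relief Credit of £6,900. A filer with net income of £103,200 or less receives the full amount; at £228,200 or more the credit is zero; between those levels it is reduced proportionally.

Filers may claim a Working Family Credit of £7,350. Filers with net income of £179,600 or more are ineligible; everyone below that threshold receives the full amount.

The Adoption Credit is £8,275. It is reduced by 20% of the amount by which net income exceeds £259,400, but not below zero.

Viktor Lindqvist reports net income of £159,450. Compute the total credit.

Renter's Relief Credit: £159,450 is £56,250 into a £125,000 phase-out range, leaving 68,750/125,000 of the credit: £6,900 × 68,750/125,000 = £3,795.
Working Family Credit: £159,450 is below the £179,600 cutoff, so the full £7,350 applies.
Adoption Credit: £159,450 is at or below the £259,400 threshold, so the full £8,275 applies.
Total: £3,795 + £7,350 + £8,275 = £19,420.

£19,420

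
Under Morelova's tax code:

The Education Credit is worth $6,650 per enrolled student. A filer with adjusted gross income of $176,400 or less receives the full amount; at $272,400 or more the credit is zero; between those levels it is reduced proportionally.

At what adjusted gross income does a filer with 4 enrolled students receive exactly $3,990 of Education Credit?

$258,000

Full credit = 4 × $6,650 = $26,600.
$3,990 is 3,990/26,600 of the full $26,600, so 22,610/26,600 of the $96,000 range has been used: income = $176,400 + $96,000 × 22,610/26,600 = $258,000.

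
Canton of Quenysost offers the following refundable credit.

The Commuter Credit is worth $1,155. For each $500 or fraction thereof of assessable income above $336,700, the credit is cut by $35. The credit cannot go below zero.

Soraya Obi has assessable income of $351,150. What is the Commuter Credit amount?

$140

Commuter Credit: income exceeds $336,700 by $14,450, which is 29 full-or-partial $500 increments; reduction = 29 × $35 = $1,015, leaving $140.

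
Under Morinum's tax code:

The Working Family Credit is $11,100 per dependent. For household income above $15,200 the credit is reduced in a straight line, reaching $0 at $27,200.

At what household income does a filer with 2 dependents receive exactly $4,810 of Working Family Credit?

$24,600

Full credit = 2 × $11,100 = $22,200.
$4,810 is 4,810/22,200 of the full $22,200, so 17,390/22,200 of the $12,000 range has been used: income = $15,200 + $12,000 × 17,390/22,200 = $24,600.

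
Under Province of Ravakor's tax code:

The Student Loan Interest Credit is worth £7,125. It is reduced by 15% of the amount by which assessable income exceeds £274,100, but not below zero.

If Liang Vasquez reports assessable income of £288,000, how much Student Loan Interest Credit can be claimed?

Student Loan Interest Credit: 15% of the £13,900 excess over £274,100 is £2,085; credit = £7,125 − £2,085 = £5,040.

£5,040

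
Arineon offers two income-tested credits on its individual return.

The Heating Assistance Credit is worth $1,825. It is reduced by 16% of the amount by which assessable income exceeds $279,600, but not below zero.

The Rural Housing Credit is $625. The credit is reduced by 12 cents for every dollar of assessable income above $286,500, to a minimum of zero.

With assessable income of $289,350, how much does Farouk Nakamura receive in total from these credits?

Heating Assistance Credit: 16% of the $9,750 excess over $279,600 is $1,560; credit = $1,825 − $1,560 = $265.
Rural Housing Credit: 12% of the $2,850 excess over $286,500 is $342; credit = $625 − $342 = $283.
Total: $265 + $283 = $548.

$548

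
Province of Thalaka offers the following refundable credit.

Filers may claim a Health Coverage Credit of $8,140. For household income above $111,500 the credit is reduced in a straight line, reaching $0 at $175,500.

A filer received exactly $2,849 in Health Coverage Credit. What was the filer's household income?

$2,849 is 2,849/8,140 of the full $8,140, so 5,291/8,140 of the $64,000 range has been used: income = $111,500 + $64,000 × 5,291/8,140 = $153,100.

$153,100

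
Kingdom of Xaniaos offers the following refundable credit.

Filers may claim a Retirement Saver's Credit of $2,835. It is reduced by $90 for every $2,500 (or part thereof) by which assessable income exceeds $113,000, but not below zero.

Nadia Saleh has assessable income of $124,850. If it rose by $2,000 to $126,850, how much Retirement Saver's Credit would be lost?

$90

At $124,850 — income exceeds $113,000 by $11,850, which is 5 full-or-partial $2,500 increments; reduction = 5 × $90 = $450, leaving $2,385.
At $126,850 — income exceeds $113,000 by $13,850, which is 6 full-or-partial $2,500 increments; reduction = 6 × $90 = $540, leaving $2,295.
Lost: $2,385 − $2,295 = $90.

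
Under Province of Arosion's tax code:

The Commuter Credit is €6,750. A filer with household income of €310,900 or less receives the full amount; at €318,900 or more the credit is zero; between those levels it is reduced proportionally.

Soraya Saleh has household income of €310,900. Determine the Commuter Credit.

€6,750

Commuter Credit: €310,900 is at or below the €310,900 threshold, so the full €6,750 applies.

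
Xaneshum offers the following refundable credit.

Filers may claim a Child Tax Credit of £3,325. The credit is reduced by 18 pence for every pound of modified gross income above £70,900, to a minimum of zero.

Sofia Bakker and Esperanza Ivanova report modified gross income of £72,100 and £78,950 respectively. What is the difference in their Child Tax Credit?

£1,233

Sofia (£72,100): Child Tax Credit: 18% of the £1,200 excess over £70,900 is £216; credit = £3,325 − £216 = £3,109.
Esperanza (£78,950): Child Tax Credit: 18% of the £8,050 excess over £70,900 is £1,449; credit = £3,325 − £1,449 = £1,876.
Difference: |£3,109 − £1,876| = £1,233.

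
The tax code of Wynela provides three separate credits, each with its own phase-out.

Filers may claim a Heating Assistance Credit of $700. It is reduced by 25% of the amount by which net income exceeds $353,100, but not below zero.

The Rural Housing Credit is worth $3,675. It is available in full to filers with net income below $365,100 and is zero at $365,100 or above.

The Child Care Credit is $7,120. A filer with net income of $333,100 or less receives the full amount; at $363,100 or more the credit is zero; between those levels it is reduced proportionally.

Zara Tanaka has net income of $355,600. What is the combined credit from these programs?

Heating Assistance Credit: 25% of the $2,500 excess over $353,100 is $625; credit = $700 − $625 = $75.
Rural Housing Credit: $355,600 is below the $365,100 cutoff, so the full $3,675 applies.
Child Care Credit: $355,600 is $22,500 into a $30,000 phase-out range, leaving 7,500/30,000 of the credit: $7,120 × 7,500/30,000 = $1,780.
Total: $75 + $3,675 + $1,780 = $5,530.

$5,530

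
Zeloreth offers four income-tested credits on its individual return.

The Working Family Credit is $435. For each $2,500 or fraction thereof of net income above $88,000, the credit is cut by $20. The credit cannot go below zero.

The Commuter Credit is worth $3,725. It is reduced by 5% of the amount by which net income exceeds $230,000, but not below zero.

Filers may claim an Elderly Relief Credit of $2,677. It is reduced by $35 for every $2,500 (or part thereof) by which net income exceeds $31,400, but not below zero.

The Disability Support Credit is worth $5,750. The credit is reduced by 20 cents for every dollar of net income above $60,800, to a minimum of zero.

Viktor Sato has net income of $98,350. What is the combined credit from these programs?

$5,792

Working Family Credit: income exceeds $88,000 by $10,350, which is 5 full-or-partial $2,500 increments; reduction = 5 × $20 = $100, leaving $335.
Commuter Credit: $98,350 is at or below the $230,000 threshold, so the full $3,725 applies.
Elderly Relief Credit: income exceeds $31,400 by $66,950, which is 27 full-or-partial $2,500 increments; reduction = 27 × $35 = $945, leaving $1,732.
Disability Support Credit: 20% of the $37,550 excess over $60,800 is $7,510 ≥ base, so the credit is $0.
Total: $335 + $3,725 + $1,732 + $0 = $5,792.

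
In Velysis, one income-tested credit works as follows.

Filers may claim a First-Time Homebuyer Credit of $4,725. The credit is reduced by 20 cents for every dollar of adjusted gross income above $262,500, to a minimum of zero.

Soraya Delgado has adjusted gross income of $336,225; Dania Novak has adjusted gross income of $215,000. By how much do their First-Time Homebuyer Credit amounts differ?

$4,725

Soraya ($336,225): First-Time Homebuyer Credit: 20% of the $73,725 excess over $262,500 is $14,745 ≥ base, so the credit is $0.
Dania ($215,000): First-Time Homebuyer Credit: $215,000 is at or below the $262,500 threshold, so the full $4,725 applies.
Difference: |$0 − $4,725| = $4,725.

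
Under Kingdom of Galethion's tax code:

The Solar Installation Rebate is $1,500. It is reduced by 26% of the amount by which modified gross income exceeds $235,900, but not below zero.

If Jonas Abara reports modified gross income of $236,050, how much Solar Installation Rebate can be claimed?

Solar Installation Rebate: 26% of the $150 excess over $235,900 is $39; credit = $1,500 − $39 = $1,461.

$1,461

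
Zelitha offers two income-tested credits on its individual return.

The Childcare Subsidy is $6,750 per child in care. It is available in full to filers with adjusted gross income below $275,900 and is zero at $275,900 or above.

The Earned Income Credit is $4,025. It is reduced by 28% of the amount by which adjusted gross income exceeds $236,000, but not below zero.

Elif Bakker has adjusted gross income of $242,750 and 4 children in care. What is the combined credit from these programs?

$29,135

Childcare Subsidy: base = 4 × $6,750 = $27,000. $242,750 is below the $275,900 cutoff, so the full $27,000 applies.
Earned Income Credit: 28% of the $6,750 excess over $236,000 is $1,890; credit = $4,025 − $1,890 = $2,135.
Total: $27,000 + $2,135 = $29,135.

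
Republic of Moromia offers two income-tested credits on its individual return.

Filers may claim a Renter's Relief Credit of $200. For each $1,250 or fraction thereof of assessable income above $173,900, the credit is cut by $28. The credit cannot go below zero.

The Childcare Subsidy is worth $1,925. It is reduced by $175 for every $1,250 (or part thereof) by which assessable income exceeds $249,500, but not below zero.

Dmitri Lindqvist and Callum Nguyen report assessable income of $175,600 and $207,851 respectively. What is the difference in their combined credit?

Dmitri ($175,600): Renter's Relief Credit: income exceeds $173,900 by $1,700, which is 2 full-or-partial $1,250 increments; reduction = 2 × $28 = $56, leaving $144. Childcare Subsidy: $175,600 is at or below the $249,500 threshold, so the full $1,925 applies. total $144 + $1,925 = $2,069
Callum ($207,851): Renter's Relief Credit: income exceeds $173,900 by $33,951 → 28 increments × $28 = $784 ≥ base, so the credit is $0. Childcare Subsidy: $207,851 is at or below the $249,500 threshold, so the full $1,925 applies. total $0 + $1,925 = $1,925
Difference: |$2,069 − $1,925| = $144.

$144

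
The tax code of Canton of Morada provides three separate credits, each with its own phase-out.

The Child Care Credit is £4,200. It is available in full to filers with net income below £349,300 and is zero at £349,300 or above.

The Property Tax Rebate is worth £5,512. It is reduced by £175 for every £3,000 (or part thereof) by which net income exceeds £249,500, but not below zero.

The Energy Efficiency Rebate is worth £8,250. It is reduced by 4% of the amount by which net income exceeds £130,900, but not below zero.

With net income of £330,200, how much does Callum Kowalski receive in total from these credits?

£5,265

Child Care Credit: £330,200 is below the £349,300 cutoff, so the full £4,200 applies.
Property Tax Rebate: income exceeds £249,500 by £80,700, which is 27 full-or-partial £3,000 increments; reduction = 27 × £175 = £4,725, leaving £787.
Energy Efficiency Rebate: 4% of the £199,300 excess over £130,900 is £7,972; credit = £8,250 − £7,972 = £278.
Total: £4,200 + £787 + £278 = £5,265.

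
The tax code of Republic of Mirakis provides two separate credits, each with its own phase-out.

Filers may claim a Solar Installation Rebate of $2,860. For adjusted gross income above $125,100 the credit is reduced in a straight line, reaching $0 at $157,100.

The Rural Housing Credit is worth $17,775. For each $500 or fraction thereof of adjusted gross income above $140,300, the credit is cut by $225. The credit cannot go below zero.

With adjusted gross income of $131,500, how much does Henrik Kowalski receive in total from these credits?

$20,063

Solar Installation Rebate: $131,500 is $6,400 into a $32,000 phase-out range, leaving 25,600/32,000 of the credit: $2,860 × 25,600/32,000 = $2,288.
Rural Housing Credit: $131,500 is at or below the $140,300 threshold, so the full $17,775 applies.
Total: $2,288 + $17,775 = $20,063.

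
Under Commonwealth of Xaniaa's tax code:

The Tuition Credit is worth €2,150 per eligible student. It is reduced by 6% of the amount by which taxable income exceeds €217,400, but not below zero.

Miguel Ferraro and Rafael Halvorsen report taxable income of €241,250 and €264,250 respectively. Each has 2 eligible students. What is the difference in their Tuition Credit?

Miguel (€241,250): Tuition Credit: base = 2 × €2,150 = €4,300. 6% of the €23,850 excess over €217,400 is €1,431; credit = €4,300 − €1,431 = €2,869.
Rafael (€264,250): Tuition Credit: base = 2 × €2,150 = €4,300. 6% of the €46,850 excess over €217,400 is €2,811; credit = €4,300 − €2,811 = €1,489.
Difference: |€2,869 − €1,489| = €1,380.

€1,380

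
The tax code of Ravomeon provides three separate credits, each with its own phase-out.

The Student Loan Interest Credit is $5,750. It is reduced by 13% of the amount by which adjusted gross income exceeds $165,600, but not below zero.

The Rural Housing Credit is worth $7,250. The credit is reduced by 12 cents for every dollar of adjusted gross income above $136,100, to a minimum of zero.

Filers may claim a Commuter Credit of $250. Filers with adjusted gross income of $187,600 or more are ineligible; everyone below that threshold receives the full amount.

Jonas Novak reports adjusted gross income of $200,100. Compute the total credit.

Student Loan Interest Credit: 13% of the $34,500 excess over $165,600 is $4,485; credit = $5,750 − $4,485 = $1,265.
Rural Housing Credit: 12% of the $64,000 excess over $136,100 is $7,680 ≥ base, so the credit is $0.
Commuter Credit: $200,100 meets or exceeds the $187,600 cutoff, so the credit is $0.
Total: $1,265 + $0 + $0 = $1,265.

$1,265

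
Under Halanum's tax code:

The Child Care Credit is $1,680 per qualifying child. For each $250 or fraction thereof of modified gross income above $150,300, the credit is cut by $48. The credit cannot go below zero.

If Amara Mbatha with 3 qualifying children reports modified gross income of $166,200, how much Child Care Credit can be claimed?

$1,968

Child Care Credit: base = 3 × $1,680 = $5,040. income exceeds $150,300 by $15,900, which is 64 full-or-partial $250 increments; reduction = 64 × $48 = $3,072, leaving $1,968.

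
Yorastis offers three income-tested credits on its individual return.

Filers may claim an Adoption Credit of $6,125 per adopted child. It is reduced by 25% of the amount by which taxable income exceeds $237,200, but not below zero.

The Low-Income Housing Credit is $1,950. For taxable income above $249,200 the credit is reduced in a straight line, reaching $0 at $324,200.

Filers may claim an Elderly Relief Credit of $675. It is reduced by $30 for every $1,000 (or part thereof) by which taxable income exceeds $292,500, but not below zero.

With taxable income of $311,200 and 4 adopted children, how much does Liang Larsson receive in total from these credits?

Adoption Credit: base = 4 × $6,125 = $24,500. 25% of the $74,000 excess over $237,200 is $18,500; credit = $24,500 − $18,500 = $6,000.
Low-Income Housing Credit: $311,200 is $62,000 into a $75,000 phase-out range, leaving 13,000/75,000 of the credit: $1,950 × 13,000/75,000 = $338.
Elderly Relief Credit: income exceeds $292,500 by $18,700, which is 19 full-or-partial $1,000 increments; reduction = 19 × $30 = $570, leaving $105.
Total: $6,000 + $338 + $105 = $6,443.

$6,443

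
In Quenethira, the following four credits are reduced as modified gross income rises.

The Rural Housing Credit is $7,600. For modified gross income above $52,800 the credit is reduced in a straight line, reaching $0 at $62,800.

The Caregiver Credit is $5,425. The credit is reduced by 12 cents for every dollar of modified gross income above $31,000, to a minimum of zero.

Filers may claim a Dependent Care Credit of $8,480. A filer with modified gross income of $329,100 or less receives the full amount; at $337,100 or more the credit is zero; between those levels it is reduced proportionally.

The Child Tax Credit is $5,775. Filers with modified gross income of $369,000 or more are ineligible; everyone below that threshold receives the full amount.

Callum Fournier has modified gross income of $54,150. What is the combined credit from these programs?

$23,476

Rural Housing Credit: $54,150 is $1,350 into a $10,000 phase-out range, leaving 8,650/10,000 of the credit: $7,600 × 8,650/10,000 = $6,574.
Caregiver Credit: 12% of the $23,150 excess over $31,000 is $2,778; credit = $5,425 − $2,778 = $2,647.
Dependent Care Credit: $54,150 is at or below the $329,100 threshold, so the full $8,480 applies.
Child Tax Credit: $54,150 is below the $369,000 cutoff, so the full $5,775 applies.
Total: $6,574 + $2,647 + $8,480 + $5,775 = $23,476.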